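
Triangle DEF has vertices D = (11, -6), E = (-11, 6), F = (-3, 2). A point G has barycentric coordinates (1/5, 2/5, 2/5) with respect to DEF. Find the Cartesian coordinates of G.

(-17/5, 2)

G = (1/5)·D + (2/5)·E + (2/5)·F.
x-coordinate: (1/5)·11 + (2/5)·(-11) + (2/5)·(-3) = -17/5.
y-coordinate: (1/5)·(-6) + (2/5)·6 + (2/5)·2 = 2.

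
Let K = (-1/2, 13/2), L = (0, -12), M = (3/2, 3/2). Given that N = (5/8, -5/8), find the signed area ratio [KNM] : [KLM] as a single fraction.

1/4

[KLM] = ½·((-1/2)·(-12−(3/2)) + 0·(3/2−(13/2)) + (3/2)·(13/2−(-12))) = ½·(27/4 + 0 + 111/4) = 69/4.
[KNM] = ½·((-1/2)·(-5/8−(3/2)) + (5/8)·(3/2−(13/2)) + (3/2)·(13/2−(-5/8))) = ½·(17/16 − 25/8 + 171/16) = 69/16, so the ratio is (69/16)/(69/4) = 1/4.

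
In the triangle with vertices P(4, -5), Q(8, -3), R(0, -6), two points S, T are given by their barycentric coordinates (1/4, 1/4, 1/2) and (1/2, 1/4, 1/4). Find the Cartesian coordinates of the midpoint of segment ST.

(7/2, -39/8)

Barycentric coordinates of the midpoint are the average: (3/8, 1/4, 3/8).
Converting: (3/8)·P + (1/4)·Q + (3/8)·R = (7/2, -39/8).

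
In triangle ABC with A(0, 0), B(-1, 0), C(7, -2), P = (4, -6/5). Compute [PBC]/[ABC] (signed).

1/5

[ABC] = ½·(0·(0−(-2)) + (-1)·(-2−0) + 7·(0−0)) = ½·(0 + 2 + 0) = 1.
[PBC] = ½·(4·(0−(-2)) + (-1)·(-2−(-6/5)) + 7·(-6/5−0)) = ½·(8 + 4/5 − 42/5) = 1/5, so the ratio is (1/5)/1 = 1/5.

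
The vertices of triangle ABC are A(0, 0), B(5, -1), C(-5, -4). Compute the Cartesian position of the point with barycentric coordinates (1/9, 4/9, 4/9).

(0, -20/9)

P = (1/9)·A + (4/9)·B + (4/9)·C.
x-coordinate: (1/9)·0 + (4/9)·5 + (4/9)·(-5) = 0.
y-coordinate: (1/9)·0 + (4/9)·(-1) + (4/9)·(-4) = -20/9.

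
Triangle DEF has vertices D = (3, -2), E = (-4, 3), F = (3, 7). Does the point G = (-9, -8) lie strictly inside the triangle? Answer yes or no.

Barycentric coordinates of G: (19/21, 12/7, -34/21).
The three coordinates are positive, positive, negative; a point is interior exactly when all three are positive.

no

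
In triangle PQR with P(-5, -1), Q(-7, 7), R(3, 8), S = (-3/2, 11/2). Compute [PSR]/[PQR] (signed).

1/4

[PQR] = ½·((-5)·(7−8) + (-7)·(8−(-1)) + 3·(-1−7)) = ½·(5 − 63 − 24) = -41.
[PSR] = ½·((-5)·(11/2−8) + (-3/2)·(8−(-1)) + 3·(-1−(11/2))) = ½·(25/2 − 27/2 − 39/2) = -41/4, so the ratio is (-41/4)/(-41) = 1/4.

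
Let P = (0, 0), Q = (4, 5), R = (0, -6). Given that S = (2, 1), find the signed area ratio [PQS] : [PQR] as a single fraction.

1/4

[PQR] = ½·(0·(5−(-6)) + 4·(-6−0) + 0·(0−5)) = ½·(0 − 24 + 0) = -12.
[PQS] = ½·(0·(5−1) + 4·(1−0) + 2·(0−5)) = ½·(0 + 4 − 10) = -3, so the ratio is (-3)/(-12) = 1/4.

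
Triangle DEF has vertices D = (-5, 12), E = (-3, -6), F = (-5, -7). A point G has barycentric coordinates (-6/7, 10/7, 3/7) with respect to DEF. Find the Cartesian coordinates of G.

G = (-6/7)·D + (10/7)·E + (3/7)·F.
x-coordinate: (-6/7)·(-5) + (10/7)·(-3) + (3/7)·(-5) = -15/7.
y-coordinate: (-6/7)·12 + (10/7)·(-6) + (3/7)·(-7) = -153/7.

(-15/7, -153/7)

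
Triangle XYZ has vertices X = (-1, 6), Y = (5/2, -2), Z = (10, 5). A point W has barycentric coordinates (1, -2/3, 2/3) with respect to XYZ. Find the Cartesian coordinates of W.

W = 1·X + (-2/3)·Y + (2/3)·Z.
x-coordinate: 1·(-1) + (-2/3)·(5/2) + (2/3)·10 = 4.
y-coordinate: 1·6 + (-2/3)·(-2) + (2/3)·5 = 32/3.

(4, 32/3)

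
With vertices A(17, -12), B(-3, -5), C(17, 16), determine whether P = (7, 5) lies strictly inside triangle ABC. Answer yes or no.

yes

Barycentric coordinates of P: (1/56, 1/2, 27/56).
The three coordinates are positive, positive, positive; a point is interior exactly when all three are positive.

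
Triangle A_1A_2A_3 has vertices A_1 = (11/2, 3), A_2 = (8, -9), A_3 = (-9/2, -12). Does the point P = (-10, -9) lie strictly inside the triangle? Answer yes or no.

Barycentric coordinates of P: (12/35, -5/7, 48/35).
The three coordinates are positive, negative, positive; a point is interior exactly when all three are positive.

no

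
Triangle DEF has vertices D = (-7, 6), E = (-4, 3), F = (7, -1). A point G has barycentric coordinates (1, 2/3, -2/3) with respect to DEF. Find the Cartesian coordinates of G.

(-43/3, 26/3)

G = 1·D + (2/3)·E + (-2/3)·F.
x-coordinate: 1·(-7) + (2/3)·(-4) + (-2/3)·7 = -43/3.
y-coordinate: 1·6 + (2/3)·3 + (-2/3)·(-1) = 26/3.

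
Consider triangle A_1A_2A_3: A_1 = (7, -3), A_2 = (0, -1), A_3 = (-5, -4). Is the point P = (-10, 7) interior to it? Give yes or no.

no

Barycentric coordinates of P: (-70/31, 137/31, -36/31).
The three coordinates are negative, positive, negative; a point is interior exactly when all three are positive.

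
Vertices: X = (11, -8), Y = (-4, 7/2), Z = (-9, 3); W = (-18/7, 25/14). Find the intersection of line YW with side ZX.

Barycentric coordinates of W with respect to XYZ: (1/7, 5/7, 1/7).
On side ZX the Y-coordinate is zero; dropping W's Y-weight 5/7 and renormalizing the remaining 1/7 : 1/7 gives weights 1/2, 1/2 on Z, X.
V = (1/2)·(-9, 3) + (1/2)·(11, -8) = (1, -5/2).

(1, -5/2)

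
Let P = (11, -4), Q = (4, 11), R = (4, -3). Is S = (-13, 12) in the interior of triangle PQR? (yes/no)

Barycentric coordinates of S: (-17/7, 44/49, 124/49).
The three coordinates are negative, positive, positive; a point is interior exactly when all three are positive.

no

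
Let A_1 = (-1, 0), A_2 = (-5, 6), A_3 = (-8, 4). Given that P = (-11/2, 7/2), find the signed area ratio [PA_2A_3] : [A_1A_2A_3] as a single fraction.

[A_1A_2A_3] = ½·((-1)·(6−4) + (-5)·(4−0) + (-8)·(0−6)) = ½·(-2 − 20 + 48) = 13.
[PA_2A_3] = ½·((-11/2)·(6−4) + (-5)·(4−(7/2)) + (-8)·(7/2−6)) = ½·(-11 − 5/2 + 20) = 13/4, so the ratio is (13/4)/13 = 1/4.

1/4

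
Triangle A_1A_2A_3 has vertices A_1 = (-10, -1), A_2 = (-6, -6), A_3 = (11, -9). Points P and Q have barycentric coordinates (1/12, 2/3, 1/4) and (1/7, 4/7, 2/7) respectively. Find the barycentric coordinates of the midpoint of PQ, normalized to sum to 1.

(19/168, 13/21, 15/56)

Since both coordinate triples sum to 1, the midpoint's barycentrics are the componentwise average.
(1/12+1/7)/2 = 19/168; similarly 13/21 and 15/56.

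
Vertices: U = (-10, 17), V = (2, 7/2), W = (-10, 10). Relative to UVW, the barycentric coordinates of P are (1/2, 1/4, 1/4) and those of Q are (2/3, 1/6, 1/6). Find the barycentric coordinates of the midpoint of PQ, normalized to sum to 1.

(7/12, 5/24, 5/24)

Since both coordinate triples sum to 1, the midpoint's barycentrics are the componentwise average.
(1/2+2/3)/2 = 7/12; similarly 5/24 and 5/24.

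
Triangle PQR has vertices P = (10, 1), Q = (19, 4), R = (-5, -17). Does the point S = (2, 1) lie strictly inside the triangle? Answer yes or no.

Barycentric coordinates of S: (95/39, -16/13, -8/39).
The three coordinates are positive, negative, negative; a point is interior exactly when all three are positive.

no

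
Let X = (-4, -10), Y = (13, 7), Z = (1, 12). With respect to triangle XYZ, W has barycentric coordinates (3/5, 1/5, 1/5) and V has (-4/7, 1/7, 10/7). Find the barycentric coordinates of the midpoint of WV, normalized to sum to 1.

Since both coordinate triples sum to 1, the midpoint's barycentrics are the componentwise average.
(3/5+-4/7)/2 = 1/70; similarly 6/35 and 57/70.

(1/70, 6/35, 57/70)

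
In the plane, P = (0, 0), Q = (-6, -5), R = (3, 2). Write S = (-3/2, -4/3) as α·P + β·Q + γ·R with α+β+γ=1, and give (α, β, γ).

(1/2, 1/3, 1/6)

Signed area of the reference triangle: [PQR] = ½·(0·(-5−2) + (-6)·(2−0) + 3·(0−(-5))) = ½·(0 − 12 + 15) = 3/2.
[SQR] = ½·((-3/2)·(-5−2) + (-6)·(2−(-4/3)) + 3·(-4/3−(-5))) = ½·(21/2 − 20 + 11) = 3/4, so the P-coordinate is (3/4)/(3/2) = 1/2.
[PSR] = ½·(0·(-4/3−2) + (-3/2)·(2−0) + 3·(0−(-4/3))) = ½·(0 − 3 + 4) = 1/2, so the Q-coordinate is 1/3.
[PQS] = ½·(0·(-5−(-4/3)) + (-6)·(-4/3−0) + (-3/2)·(0−(-5))) = ½·(0 + 8 − 15/2) = 1/4, so the R-coordinate is 1/6.
Check: 1/2 + 1/3 + 1/6 = 1.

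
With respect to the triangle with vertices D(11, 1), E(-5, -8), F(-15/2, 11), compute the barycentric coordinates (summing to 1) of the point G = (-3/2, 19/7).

(2/7, 2/7, 3/7)

Signed area of the reference triangle: [DEF] = ½·(11·(-8−11) + (-5)·(11−1) + (-15/2)·(1−(-8))) = ½·(-209 − 50 − 135/2) = -653/4.
[GEF] = ½·((-3/2)·(-8−11) + (-5)·(11−(19/7)) + (-15/2)·(19/7−(-8))) = ½·(57/2 − 290/7 − 1125/14) = -653/14, so the D-coordinate is (-653/14)/(-653/4) = 2/7.
[DGF] = ½·(11·(19/7−11) + (-3/2)·(11−1) + (-15/2)·(1−(19/7))) = ½·(-638/7 − 15 + 90/7) = -653/14, so the E-coordinate is 2/7.
[DEG] = ½·(11·(-8−(19/7)) + (-5)·(19/7−1) + (-3/2)·(1−(-8))) = ½·(-825/7 − 60/7 − 27/2) = -1959/28, so the F-coordinate is 3/7.
Check: 2/7 + 2/7 + 3/7 = 1.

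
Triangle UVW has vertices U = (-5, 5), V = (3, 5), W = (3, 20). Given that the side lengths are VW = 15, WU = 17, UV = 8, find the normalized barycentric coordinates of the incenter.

The incenter has barycentric coordinates proportional to the opposite side lengths: (15 : 17 : 8).
Normalizing by 15+17+8 = 40 gives (3/8, 17/40, 1/5).

(3/8, 17/40, 1/5)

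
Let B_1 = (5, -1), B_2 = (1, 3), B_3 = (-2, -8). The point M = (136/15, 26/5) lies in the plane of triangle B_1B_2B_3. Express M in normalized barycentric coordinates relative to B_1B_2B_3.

Signed area of the reference triangle: [B_1B_2B_3] = ½·(5·(3−(-8)) + 1·(-8−(-1)) + (-2)·(-1−3)) = ½·(55 − 7 + 8) = 28.
[MB_2B_3] = ½·((136/15)·(3−(-8)) + 1·(-8−(26/5)) + (-2)·(26/5−3)) = ½·(1496/15 − 66/5 − 22/5) = 616/15, so the B_1-coordinate is (616/15)/28 = 22/15.
[B_1MB_3] = ½·(5·(26/5−(-8)) + (136/15)·(-8−(-1)) + (-2)·(-1−(26/5))) = ½·(66 − 952/15 + 62/5) = 112/15, so the B_2-coordinate is 4/15.
[B_1B_2M] = ½·(5·(3−(26/5)) + 1·(26/5−(-1)) + (136/15)·(-1−3)) = ½·(-11 + 31/5 − 544/15) = -308/15, so the B_3-coordinate is -11/15.

(22/15, 4/15, -11/15)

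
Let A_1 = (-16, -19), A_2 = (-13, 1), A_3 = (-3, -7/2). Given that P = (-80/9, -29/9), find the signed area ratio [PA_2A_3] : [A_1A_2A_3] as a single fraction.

[A_1A_2A_3] = ½·((-16)·(1−(-7/2)) + (-13)·(-7/2−(-19)) + (-3)·(-19−1)) = ½·(-72 − 403/2 + 60) = -427/4.
[PA_2A_3] = ½·((-80/9)·(1−(-7/2)) + (-13)·(-7/2−(-29/9)) + (-3)·(-29/9−1)) = ½·(-40 + 65/18 + 38/3) = -427/36, so the ratio is (-427/36)/(-427/4) = 1/9.

1/9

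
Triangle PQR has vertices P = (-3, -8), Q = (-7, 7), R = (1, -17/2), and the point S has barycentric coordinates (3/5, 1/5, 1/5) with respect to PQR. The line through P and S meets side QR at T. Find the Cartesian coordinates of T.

Line PS meets QR where the P-coordinate vanishes; zeroing S's P-weight and renormalizing leaves Q, R-weights 1/5 : 1/5 → (1/2, 1/2).
So T = (1/2)·Q + (1/2)·R = (-3, -3/4).

(-3, -3/4)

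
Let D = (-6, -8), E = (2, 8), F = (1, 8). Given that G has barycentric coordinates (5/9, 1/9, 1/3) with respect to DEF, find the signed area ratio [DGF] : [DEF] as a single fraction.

The signed ratio [DGF]/[DEF] equals the barycentric coordinate of G at vertex E, which is 1/9.

1/9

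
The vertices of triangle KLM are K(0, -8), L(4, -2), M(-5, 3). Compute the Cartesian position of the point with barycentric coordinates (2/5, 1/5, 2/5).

N = (2/5)·K + (1/5)·L + (2/5)·M.
x-coordinate: (2/5)·0 + (1/5)·4 + (2/5)·(-5) = -6/5.
y-coordinate: (2/5)·(-8) + (1/5)·(-2) + (2/5)·3 = -12/5.

(-6/5, -12/5)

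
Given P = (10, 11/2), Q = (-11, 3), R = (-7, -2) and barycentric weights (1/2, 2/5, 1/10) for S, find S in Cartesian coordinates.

S = (1/2)·P + (2/5)·Q + (1/10)·R.
x-coordinate: (1/2)·10 + (2/5)·(-11) + (1/10)·(-7) = -1/10.
y-coordinate: (1/2)·(11/2) + (2/5)·3 + (1/10)·(-2) = 15/4.

(-1/10, 15/4)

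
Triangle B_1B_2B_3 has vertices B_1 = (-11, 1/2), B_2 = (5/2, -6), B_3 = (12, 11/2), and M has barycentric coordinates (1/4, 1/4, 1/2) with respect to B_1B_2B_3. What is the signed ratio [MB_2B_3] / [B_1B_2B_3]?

The signed ratio [MB_2B_3]/[B_1B_2B_3] equals the barycentric coordinate of M at vertex B_1, which is 1/4.

1/4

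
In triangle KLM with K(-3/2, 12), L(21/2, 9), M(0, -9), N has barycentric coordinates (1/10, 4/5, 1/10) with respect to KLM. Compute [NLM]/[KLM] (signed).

1/10

The signed ratio [NLM]/[KLM] equals the barycentric coordinate of N at vertex K, which is 1/10.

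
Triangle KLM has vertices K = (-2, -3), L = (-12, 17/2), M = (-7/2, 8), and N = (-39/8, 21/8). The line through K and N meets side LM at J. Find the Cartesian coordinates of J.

Barycentric coordinates of N with respect to KLM: (1/2, 1/4, 1/4).
On side LM the K-coordinate is zero; dropping N's K-weight 1/2 and renormalizing the remaining 1/4 : 1/4 gives weights 1/2, 1/2 on L, M.
J = (1/2)·(-12, 17/2) + (1/2)·(-7/2, 8) = (-31/4, 33/4).

(-31/4, 33/4)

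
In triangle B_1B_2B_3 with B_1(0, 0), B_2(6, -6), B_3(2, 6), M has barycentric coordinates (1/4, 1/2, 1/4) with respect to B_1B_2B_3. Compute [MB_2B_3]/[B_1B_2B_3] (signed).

The signed ratio [MB_2B_3]/[B_1B_2B_3] equals the barycentric coordinate of M at vertex B_1, which is 1/4.

1/4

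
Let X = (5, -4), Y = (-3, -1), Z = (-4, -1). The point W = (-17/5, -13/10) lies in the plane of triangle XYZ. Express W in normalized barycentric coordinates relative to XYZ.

(1/10, -3/10, 6/5)

Signed area of the reference triangle: [XYZ] = ½·(5·(-1−(-1)) + (-3)·(-1−(-4)) + (-4)·(-4−(-1))) = ½·(0 − 9 + 12) = 3/2.
[WYZ] = ½·((-17/5)·(-1−(-1)) + (-3)·(-1−(-13/10)) + (-4)·(-13/10−(-1))) = ½·(0 − 9/10 + 6/5) = 3/20, so the X-coordinate is (3/20)/(3/2) = 1/10.
[XWZ] = ½·(5·(-13/10−(-1)) + (-17/5)·(-1−(-4)) + (-4)·(-4−(-13/10))) = ½·(-3/2 − 51/5 + 54/5) = -9/20, so the Y-coordinate is -3/10.
[XYW] = ½·(5·(-1−(-13/10)) + (-3)·(-13/10−(-4)) + (-17/5)·(-4−(-1))) = ½·(3/2 − 81/10 + 51/5) = 9/5, so the Z-coordinate is 6/5.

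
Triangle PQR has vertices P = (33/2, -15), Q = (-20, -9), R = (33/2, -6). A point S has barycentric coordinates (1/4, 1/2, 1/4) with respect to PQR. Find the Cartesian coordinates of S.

S = (1/4)·P + (1/2)·Q + (1/4)·R.
x-coordinate: (1/4)·(33/2) + (1/2)·(-20) + (1/4)·(33/2) = -7/4.
y-coordinate: (1/4)·(-15) + (1/2)·(-9) + (1/4)·(-6) = -39/4.

(-7/4, -39/4)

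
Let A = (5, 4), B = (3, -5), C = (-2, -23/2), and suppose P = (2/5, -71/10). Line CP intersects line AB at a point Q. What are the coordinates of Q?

(4, -1/2)

Barycentric coordinates of P with respect to ABC: (1/5, 1/5, 3/5).
On side AB the C-coordinate is zero; dropping P's C-weight 3/5 and renormalizing the remaining 1/5 : 1/5 gives weights 1/2, 1/2 on A, B.
Q = (1/2)·(5, 4) + (1/2)·(3, -5) = (4, -1/2).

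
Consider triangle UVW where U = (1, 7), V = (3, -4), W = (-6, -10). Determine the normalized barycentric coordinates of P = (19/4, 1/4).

(1/4, 1, -1/4)

Signed area of the reference triangle: [UVW] = ½·(1·(-4−(-10)) + 3·(-10−7) + (-6)·(7−(-4))) = ½·(6 − 51 − 66) = -111/2.
[PVW] = ½·((19/4)·(-4−(-10)) + 3·(-10−(1/4)) + (-6)·(1/4−(-4))) = ½·(57/2 − 123/4 − 51/2) = -111/8, so the U-coordinate is (-111/8)/(-111/2) = 1/4.
[UPW] = ½·(1·(1/4−(-10)) + (19/4)·(-10−7) + (-6)·(7−(1/4))) = ½·(41/4 − 323/4 − 81/2) = -111/2, so the V-coordinate is 1.
[UVP] = ½·(1·(-4−(1/4)) + 3·(1/4−7) + (19/4)·(7−(-4))) = ½·(-17/4 − 81/4 + 209/4) = 111/8, so the W-coordinate is -1/4.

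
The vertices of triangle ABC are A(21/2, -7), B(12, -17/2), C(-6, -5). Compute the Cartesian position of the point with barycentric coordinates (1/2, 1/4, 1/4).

(27/4, -55/8)

P = (1/2)·A + (1/4)·B + (1/4)·C.
x-coordinate: (1/2)·(21/2) + (1/4)·12 + (1/4)·(-6) = 27/4.
y-coordinate: (1/2)·(-7) + (1/4)·(-17/2) + (1/4)·(-5) = -55/8.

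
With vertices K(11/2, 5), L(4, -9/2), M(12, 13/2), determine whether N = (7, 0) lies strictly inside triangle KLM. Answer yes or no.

yes

Barycentric coordinates of N: (6/119, 139/238, 87/238).
The three coordinates are positive, positive, positive; a point is interior exactly when all three are positive.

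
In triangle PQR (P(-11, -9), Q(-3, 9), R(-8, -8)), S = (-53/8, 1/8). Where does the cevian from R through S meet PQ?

Barycentric coordinates of S with respect to PQR: (3/8, 1/2, 1/8).
On side PQ the R-coordinate is zero; dropping S's R-weight 1/8 and renormalizing the remaining 3/8 : 1/2 gives weights 3/7, 4/7 on P, Q.
T = (3/7)·(-11, -9) + (4/7)·(-3, 9) = (-45/7, 9/7).

(-45/7, 9/7)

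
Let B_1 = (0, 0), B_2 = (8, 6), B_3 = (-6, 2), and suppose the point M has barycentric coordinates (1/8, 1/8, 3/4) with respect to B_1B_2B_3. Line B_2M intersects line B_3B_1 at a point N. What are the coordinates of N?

Line B_2M meets B_3B_1 where the B_2-coordinate vanishes; zeroing M's B_2-weight and renormalizing leaves B_3, B_1-weights 3/4 : 1/8 → (6/7, 1/7).
So N = (6/7)·B_3 + (1/7)·B_1 = (-36/7, 12/7).

(-36/7, 12/7)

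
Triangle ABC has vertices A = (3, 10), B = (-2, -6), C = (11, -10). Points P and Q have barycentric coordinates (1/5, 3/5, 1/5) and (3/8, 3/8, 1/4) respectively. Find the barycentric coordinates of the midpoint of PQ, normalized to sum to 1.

(23/80, 39/80, 9/40)

Since both coordinate triples sum to 1, the midpoint's barycentrics are the componentwise average.
(1/5+3/8)/2 = 23/80; similarly 39/80 and 9/40.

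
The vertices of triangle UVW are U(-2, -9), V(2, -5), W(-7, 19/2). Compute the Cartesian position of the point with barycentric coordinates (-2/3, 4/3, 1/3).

(5/3, 5/2)

P = (-2/3)·U + (4/3)·V + (1/3)·W.
x-coordinate: (-2/3)·(-2) + (4/3)·2 + (1/3)·(-7) = 5/3.
y-coordinate: (-2/3)·(-9) + (4/3)·(-5) + (1/3)·(19/2) = 5/2.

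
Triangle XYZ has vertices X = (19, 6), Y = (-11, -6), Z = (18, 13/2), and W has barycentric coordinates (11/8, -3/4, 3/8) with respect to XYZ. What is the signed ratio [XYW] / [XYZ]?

The signed ratio [XYW]/[XYZ] equals the barycentric coordinate of W at vertex Z, which is 3/8.

3/8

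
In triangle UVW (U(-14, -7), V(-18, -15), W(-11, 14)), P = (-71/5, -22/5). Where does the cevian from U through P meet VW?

(-29/2, -1/2)

Barycentric coordinates of P with respect to UVW: (3/5, 1/5, 1/5).
On side VW the U-coordinate is zero; dropping P's U-weight 3/5 and renormalizing the remaining 1/5 : 1/5 gives weights 1/2, 1/2 on V, W.
Q = (1/2)·(-18, -15) + (1/2)·(-11, 14) = (-29/2, -1/2).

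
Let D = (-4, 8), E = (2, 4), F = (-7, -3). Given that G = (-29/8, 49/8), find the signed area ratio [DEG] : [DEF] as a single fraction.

1/8

[DEF] = ½·((-4)·(4−(-3)) + 2·(-3−8) + (-7)·(8−4)) = ½·(-28 − 22 − 28) = -39.
[DEG] = ½·((-4)·(4−(49/8)) + 2·(49/8−8) + (-29/8)·(8−4)) = ½·(17/2 − 15/4 − 29/2) = -39/8, so the ratio is (-39/8)/(-39) = 1/8.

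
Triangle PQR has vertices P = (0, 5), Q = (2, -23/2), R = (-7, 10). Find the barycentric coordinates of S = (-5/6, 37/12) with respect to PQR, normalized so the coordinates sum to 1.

(2/3, 1/6, 1/6)

Signed area of the reference triangle: [PQR] = ½·(0·(-23/2−10) + 2·(10−5) + (-7)·(5−(-23/2))) = ½·(0 + 10 − 231/2) = -211/4.
[SQR] = ½·((-5/6)·(-23/2−10) + 2·(10−(37/12)) + (-7)·(37/12−(-23/2))) = ½·(215/12 + 83/6 − 1225/12) = -211/6, so the P-coordinate is (-211/6)/(-211/4) = 2/3.
[PSR] = ½·(0·(37/12−10) + (-5/6)·(10−5) + (-7)·(5−(37/12))) = ½·(0 − 25/6 − 161/12) = -211/24, so the Q-coordinate is 1/6.
[PQS] = ½·(0·(-23/2−(37/12)) + 2·(37/12−5) + (-5/6)·(5−(-23/2))) = ½·(0 − 23/6 − 55/4) = -211/24, so the R-coordinate is 1/6.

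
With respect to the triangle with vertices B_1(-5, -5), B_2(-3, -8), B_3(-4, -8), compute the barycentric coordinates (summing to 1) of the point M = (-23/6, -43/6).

Signed area of the reference triangle: [B_1B_2B_3] = ½·((-5)·(-8−(-8)) + (-3)·(-8−(-5)) + (-4)·(-5−(-8))) = ½·(0 + 9 − 12) = -3/2.
[MB_2B_3] = ½·((-23/6)·(-8−(-8)) + (-3)·(-8−(-43/6)) + (-4)·(-43/6−(-8))) = ½·(0 + 5/2 − 10/3) = -5/12, so the B_1-coordinate is (-5/12)/(-3/2) = 5/18.
[B_1MB_3] = ½·((-5)·(-43/6−(-8)) + (-23/6)·(-8−(-5)) + (-4)·(-5−(-43/6))) = ½·(-25/6 + 23/2 − 26/3) = -2/3, so the B_2-coordinate is 4/9.
[B_1B_2M] = ½·((-5)·(-8−(-43/6)) + (-3)·(-43/6−(-5)) + (-23/6)·(-5−(-8))) = ½·(25/6 + 13/2 − 23/2) = -5/12, so the B_3-coordinate is 5/18.
Check: 5/18 + 4/9 + 5/18 = 1.

(5/18, 4/9, 5/18)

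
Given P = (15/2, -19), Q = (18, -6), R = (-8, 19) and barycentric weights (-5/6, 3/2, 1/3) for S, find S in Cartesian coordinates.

(217/12, 79/6)

S = (-5/6)·P + (3/2)·Q + (1/3)·R.
x-coordinate: (-5/6)·(15/2) + (3/2)·18 + (1/3)·(-8) = 217/12.
y-coordinate: (-5/6)·(-19) + (3/2)·(-6) + (1/3)·19 = 79/6.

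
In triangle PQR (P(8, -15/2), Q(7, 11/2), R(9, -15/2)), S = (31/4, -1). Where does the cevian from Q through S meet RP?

(17/2, -15/2)

Barycentric coordinates of S with respect to PQR: (1/4, 1/2, 1/4).
On side RP the Q-coordinate is zero; dropping S's Q-weight 1/2 and renormalizing the remaining 1/4 : 1/4 gives weights 1/2, 1/2 on R, P.
T = (1/2)·(9, -15/2) + (1/2)·(8, -15/2) = (17/2, -15/2).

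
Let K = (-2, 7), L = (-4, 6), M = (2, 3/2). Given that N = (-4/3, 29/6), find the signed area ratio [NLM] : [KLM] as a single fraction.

1/3

[KLM] = ½·((-2)·(6−(3/2)) + (-4)·(3/2−7) + 2·(7−6)) = ½·(-9 + 22 + 2) = 15/2.
[NLM] = ½·((-4/3)·(6−(3/2)) + (-4)·(3/2−(29/6)) + 2·(29/6−6)) = ½·(-6 + 40/3 − 7/3) = 5/2, so the ratio is (5/2)/(15/2) = 1/3.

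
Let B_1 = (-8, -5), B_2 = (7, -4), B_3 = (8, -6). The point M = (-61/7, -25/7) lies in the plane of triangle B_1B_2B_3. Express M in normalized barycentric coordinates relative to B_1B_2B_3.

(1, 5/7, -5/7)

Signed area of the reference triangle: [B_1B_2B_3] = ½·((-8)·(-4−(-6)) + 7·(-6−(-5)) + 8·(-5−(-4))) = ½·(-16 − 7 − 8) = -31/2.
[MB_2B_3] = ½·((-61/7)·(-4−(-6)) + 7·(-6−(-25/7)) + 8·(-25/7−(-4))) = ½·(-122/7 − 17 + 24/7) = -31/2, so the B_1-coordinate is (-31/2)/(-31/2) = 1.
[B_1MB_3] = ½·((-8)·(-25/7−(-6)) + (-61/7)·(-6−(-5)) + 8·(-5−(-25/7))) = ½·(-136/7 + 61/7 − 80/7) = -155/14, so the B_2-coordinate is 5/7.
[B_1B_2M] = ½·((-8)·(-4−(-25/7)) + 7·(-25/7−(-5)) + (-61/7)·(-5−(-4))) = ½·(24/7 + 10 + 61/7) = 155/14, so the B_3-coordinate is -5/7.
Check: 1 + 5/7 − 5/7 = 1.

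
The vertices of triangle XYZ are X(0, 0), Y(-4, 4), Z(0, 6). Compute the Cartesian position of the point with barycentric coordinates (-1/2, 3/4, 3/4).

(-3, 15/2)

W = (-1/2)·X + (3/4)·Y + (3/4)·Z.
x-coordinate: (-1/2)·0 + (3/4)·(-4) + (3/4)·0 = -3.
y-coordinate: (-1/2)·0 + (3/4)·4 + (3/4)·6 = 15/2.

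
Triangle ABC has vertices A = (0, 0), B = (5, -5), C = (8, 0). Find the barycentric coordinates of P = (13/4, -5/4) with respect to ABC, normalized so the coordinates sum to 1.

Signed area of the reference triangle: [ABC] = ½·(0·(-5−0) + 5·(0−0) + 8·(0−(-5))) = ½·(0 + 0 + 40) = 20.
[PBC] = ½·((13/4)·(-5−0) + 5·(0−(-5/4)) + 8·(-5/4−(-5))) = ½·(-65/4 + 25/4 + 30) = 10, so the A-coordinate is 10/20 = 1/2.
[APC] = ½·(0·(-5/4−0) + (13/4)·(0−0) + 8·(0−(-5/4))) = ½·(0 + 0 + 10) = 5, so the B-coordinate is 1/4.
[ABP] = ½·(0·(-5−(-5/4)) + 5·(-5/4−0) + (13/4)·(0−(-5))) = ½·(0 − 25/4 + 65/4) = 5, so the C-coordinate is 1/4.

(1/2, 1/4, 1/4)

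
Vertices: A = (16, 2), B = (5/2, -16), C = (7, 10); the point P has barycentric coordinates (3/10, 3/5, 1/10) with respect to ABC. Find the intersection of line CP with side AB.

Line CP meets AB where the C-coordinate vanishes; zeroing P's C-weight and renormalizing leaves A, B-weights 3/10 : 3/5 → (1/3, 2/3).
So Q = (1/3)·A + (2/3)·B = (7, -10).

(7, -10)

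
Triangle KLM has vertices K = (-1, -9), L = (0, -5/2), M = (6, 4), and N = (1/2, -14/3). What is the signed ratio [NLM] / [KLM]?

1/2

[KLM] = ½·((-1)·(-5/2−4) + 0·(4−(-9)) + 6·(-9−(-5/2))) = ½·(13/2 + 0 − 39) = -65/4.
[NLM] = ½·((1/2)·(-5/2−4) + 0·(4−(-14/3)) + 6·(-14/3−(-5/2))) = ½·(-13/4 + 0 − 13) = -65/8, so the ratio is (-65/8)/(-65/4) = 1/2.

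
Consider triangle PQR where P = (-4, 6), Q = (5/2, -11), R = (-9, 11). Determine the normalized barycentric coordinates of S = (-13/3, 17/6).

Signed area of the reference triangle: [PQR] = ½·((-4)·(-11−11) + (5/2)·(11−6) + (-9)·(6−(-11))) = ½·(88 + 25/2 − 153) = -105/4.
[SQR] = ½·((-13/3)·(-11−11) + (5/2)·(11−(17/6)) + (-9)·(17/6−(-11))) = ½·(286/3 + 245/12 − 249/2) = -35/8, so the P-coordinate is (-35/8)/(-105/4) = 1/6.
[PSR] = ½·((-4)·(17/6−11) + (-13/3)·(11−6) + (-9)·(6−(17/6))) = ½·(98/3 − 65/3 − 57/2) = -35/4, so the Q-coordinate is 1/3.
[PQS] = ½·((-4)·(-11−(17/6)) + (5/2)·(17/6−6) + (-13/3)·(6−(-11))) = ½·(166/3 − 95/12 − 221/3) = -105/8, so the R-coordinate is 1/2.
Check: 1/6 + 1/3 + 1/2 = 1.

(1/6, 1/3, 1/2)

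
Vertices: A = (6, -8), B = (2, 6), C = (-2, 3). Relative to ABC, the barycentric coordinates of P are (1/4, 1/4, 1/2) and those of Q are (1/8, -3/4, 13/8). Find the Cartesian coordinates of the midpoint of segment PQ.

(-3/2, 3/16)

Barycentric coordinates of the midpoint are the average: (3/16, -1/4, 17/16).
Converting: (3/16)·A + (-1/4)·B + (17/16)·C = (-3/2, 3/16).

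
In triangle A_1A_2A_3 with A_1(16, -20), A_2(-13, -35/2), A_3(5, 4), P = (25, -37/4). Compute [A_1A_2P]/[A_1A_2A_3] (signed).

[A_1A_2A_3] = ½·(16·(-35/2−4) + (-13)·(4−(-20)) + 5·(-20−(-35/2))) = ½·(-344 − 312 − 25/2) = -1337/4.
[A_1A_2P] = ½·(16·(-35/2−(-37/4)) + (-13)·(-37/4−(-20)) + 25·(-20−(-35/2))) = ½·(-132 − 559/4 − 125/2) = -1337/8, so the ratio is (-1337/8)/(-1337/4) = 1/2.

1/2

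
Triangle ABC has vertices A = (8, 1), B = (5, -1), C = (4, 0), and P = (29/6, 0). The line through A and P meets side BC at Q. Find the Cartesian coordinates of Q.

Barycentric coordinates of P with respect to ABC: (1/6, 1/6, 2/3).
On side BC the A-coordinate is zero; dropping P's A-weight 1/6 and renormalizing the remaining 1/6 : 2/3 gives weights 1/5, 4/5 on B, C.
Q = (1/5)·(5, -1) + (4/5)·(4, 0) = (21/5, -1/5).

(21/5, -1/5)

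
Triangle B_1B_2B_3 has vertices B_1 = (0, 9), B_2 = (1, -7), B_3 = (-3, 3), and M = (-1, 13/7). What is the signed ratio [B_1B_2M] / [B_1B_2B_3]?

3/7

[B_1B_2B_3] = ½·(0·(-7−3) + 1·(3−9) + (-3)·(9−(-7))) = ½·(0 − 6 − 48) = -27.
[B_1B_2M] = ½·(0·(-7−(13/7)) + 1·(13/7−9) + (-1)·(9−(-7))) = ½·(0 − 50/7 − 16) = -81/7, so the ratio is (-81/7)/(-27) = 3/7.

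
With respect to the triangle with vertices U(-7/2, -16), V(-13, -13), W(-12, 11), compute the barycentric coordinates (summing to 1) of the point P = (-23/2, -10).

(1/7, 5/7, 1/7)

Signed area of the reference triangle: [UVW] = ½·((-7/2)·(-13−11) + (-13)·(11−(-16)) + (-12)·(-16−(-13))) = ½·(84 − 351 + 36) = -231/2.
[PVW] = ½·((-23/2)·(-13−11) + (-13)·(11−(-10)) + (-12)·(-10−(-13))) = ½·(276 − 273 − 36) = -33/2, so the U-coordinate is (-33/2)/(-231/2) = 1/7.
[UPW] = ½·((-7/2)·(-10−11) + (-23/2)·(11−(-16)) + (-12)·(-16−(-10))) = ½·(147/2 − 621/2 + 72) = -165/2, so the V-coordinate is 5/7.
[UVP] = ½·((-7/2)·(-13−(-10)) + (-13)·(-10−(-16)) + (-23/2)·(-16−(-13))) = ½·(21/2 − 78 + 69/2) = -33/2, so the W-coordinate is 1/7.
Check: 1/7 + 5/7 + 1/7 = 1.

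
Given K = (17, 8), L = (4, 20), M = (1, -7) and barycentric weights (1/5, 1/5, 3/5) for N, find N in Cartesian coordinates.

N = (1/5)·K + (1/5)·L + (3/5)·M.
x-coordinate: (1/5)·17 + (1/5)·4 + (3/5)·1 = 24/5.
y-coordinate: (1/5)·8 + (1/5)·20 + (3/5)·(-7) = 7/5.

(24/5, 7/5)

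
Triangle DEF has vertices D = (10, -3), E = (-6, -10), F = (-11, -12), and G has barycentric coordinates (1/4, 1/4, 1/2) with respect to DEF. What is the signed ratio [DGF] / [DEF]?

The signed ratio [DGF]/[DEF] equals the barycentric coordinate of G at vertex E, which is 1/4.

1/4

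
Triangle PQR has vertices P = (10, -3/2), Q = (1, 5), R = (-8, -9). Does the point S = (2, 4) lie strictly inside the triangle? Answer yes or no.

yes

Barycentric coordinates of S: (46/369, 106/123, 5/369).
The three coordinates are positive, positive, positive; a point is interior exactly when all three are positive.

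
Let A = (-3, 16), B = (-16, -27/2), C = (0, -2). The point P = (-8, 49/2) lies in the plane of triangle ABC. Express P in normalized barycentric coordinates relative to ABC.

(8/5, 1/5, -4/5)

Signed area of the reference triangle: [ABC] = ½·((-3)·(-27/2−(-2)) + (-16)·(-2−16) + 0·(16−(-27/2))) = ½·(69/2 + 288 + 0) = 645/4.
[PBC] = ½·((-8)·(-27/2−(-2)) + (-16)·(-2−(49/2)) + 0·(49/2−(-27/2))) = ½·(92 + 424 + 0) = 258, so the A-coordinate is 258/(645/4) = 8/5.
[APC] = ½·((-3)·(49/2−(-2)) + (-8)·(-2−16) + 0·(16−(49/2))) = ½·(-159/2 + 144 + 0) = 129/4, so the B-coordinate is 1/5.
[ABP] = ½·((-3)·(-27/2−(49/2)) + (-16)·(49/2−16) + (-8)·(16−(-27/2))) = ½·(114 − 136 − 236) = -129, so the C-coordinate is -4/5.
Check: 8/5 + 1/5 − 4/5 = 1.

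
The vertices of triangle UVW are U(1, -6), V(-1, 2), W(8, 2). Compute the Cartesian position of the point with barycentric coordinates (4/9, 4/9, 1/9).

(8/9, -14/9)

P = (4/9)·U + (4/9)·V + (1/9)·W.
x-coordinate: (4/9)·1 + (4/9)·(-1) + (1/9)·8 = 8/9.
y-coordinate: (4/9)·(-6) + (4/9)·2 + (1/9)·2 = -14/9.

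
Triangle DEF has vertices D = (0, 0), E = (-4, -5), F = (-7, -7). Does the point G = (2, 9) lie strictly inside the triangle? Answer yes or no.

Barycentric coordinates of G: (30/7, -7, 26/7).
The three coordinates are positive, negative, positive; a point is interior exactly when all three are positive.

no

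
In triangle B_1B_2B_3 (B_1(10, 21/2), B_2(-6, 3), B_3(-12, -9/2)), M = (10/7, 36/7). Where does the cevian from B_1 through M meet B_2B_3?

(-10, -2)

Barycentric coordinates of M with respect to B_1B_2B_3: (4/7, 1/7, 2/7).
On side B_2B_3 the B_1-coordinate is zero; dropping M's B_1-weight 4/7 and renormalizing the remaining 1/7 : 2/7 gives weights 1/3, 2/3 on B_2, B_3.
N = (1/3)·(-6, 3) + (2/3)·(-12, -9/2) = (-10, -2).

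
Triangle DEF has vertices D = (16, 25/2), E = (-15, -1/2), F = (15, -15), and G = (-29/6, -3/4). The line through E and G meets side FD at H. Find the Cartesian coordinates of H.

(31/2, -5/4)

Barycentric coordinates of G with respect to DEF: (1/6, 2/3, 1/6).
On side FD the E-coordinate is zero; dropping G's E-weight 2/3 and renormalizing the remaining 1/6 : 1/6 gives weights 1/2, 1/2 on F, D.
H = (1/2)·(15, -15) + (1/2)·(16, 25/2) = (31/2, -5/4).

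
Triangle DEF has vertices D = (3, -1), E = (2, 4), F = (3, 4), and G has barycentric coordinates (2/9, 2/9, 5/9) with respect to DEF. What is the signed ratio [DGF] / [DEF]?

The signed ratio [DGF]/[DEF] equals the barycentric coordinate of G at vertex E, which is 2/9.

2/9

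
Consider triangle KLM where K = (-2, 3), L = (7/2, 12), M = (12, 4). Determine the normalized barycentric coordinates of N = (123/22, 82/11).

Signed area of the reference triangle: [KLM] = ½·((-2)·(12−4) + (7/2)·(4−3) + 12·(3−12)) = ½·(-16 + 7/2 − 108) = -241/4.
[NLM] = ½·((123/22)·(12−4) + (7/2)·(4−(82/11)) + 12·(82/11−12)) = ½·(492/11 − 133/11 − 600/11) = -241/22, so the K-coordinate is (-241/22)/(-241/4) = 2/11.
[KNM] = ½·((-2)·(82/11−4) + (123/22)·(4−3) + 12·(3−(82/11))) = ½·(-76/11 + 123/22 − 588/11) = -1205/44, so the L-coordinate is 5/11.
[KLN] = ½·((-2)·(12−(82/11)) + (7/2)·(82/11−3) + (123/22)·(3−12)) = ½·(-100/11 + 343/22 − 1107/22) = -241/11, so the M-coordinate is 4/11.

(2/11, 5/11, 4/11)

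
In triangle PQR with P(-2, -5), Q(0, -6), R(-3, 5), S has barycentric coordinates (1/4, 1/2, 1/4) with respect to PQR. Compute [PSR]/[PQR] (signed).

The signed ratio [PSR]/[PQR] equals the barycentric coordinate of S at vertex Q, which is 1/2.

1/2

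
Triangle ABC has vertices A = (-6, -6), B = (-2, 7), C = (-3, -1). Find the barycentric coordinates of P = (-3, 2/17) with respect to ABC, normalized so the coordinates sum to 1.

(1/17, 3/17, 13/17)

Signed area of the reference triangle: [ABC] = ½·((-6)·(7−(-1)) + (-2)·(-1−(-6)) + (-3)·(-6−7)) = ½·(-48 − 10 + 39) = -19/2.
[PBC] = ½·((-3)·(7−(-1)) + (-2)·(-1−(2/17)) + (-3)·(2/17−7)) = ½·(-24 + 38/17 + 351/17) = -19/34, so the A-coordinate is (-19/34)/(-19/2) = 1/17.
[APC] = ½·((-6)·(2/17−(-1)) + (-3)·(-1−(-6)) + (-3)·(-6−(2/17))) = ½·(-114/17 − 15 + 312/17) = -57/34, so the B-coordinate is 3/17.
[ABP] = ½·((-6)·(7−(2/17)) + (-2)·(2/17−(-6)) + (-3)·(-6−7)) = ½·(-702/17 − 208/17 + 39) = -247/34, so the C-coordinate is 13/17.
Check: 1/17 + 3/17 + 13/17 = 1.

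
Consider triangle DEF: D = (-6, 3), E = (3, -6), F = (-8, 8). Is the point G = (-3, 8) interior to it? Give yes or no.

no

Barycentric coordinates of G: (-70/27, 25/27, 8/3).
The three coordinates are negative, positive, positive; a point is interior exactly when all three are positive.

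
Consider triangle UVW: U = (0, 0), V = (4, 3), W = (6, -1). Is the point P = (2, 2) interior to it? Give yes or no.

no

Barycentric coordinates of P: (5/11, 7/11, -1/11).
The three coordinates are positive, positive, negative; a point is interior exactly when all three are positive.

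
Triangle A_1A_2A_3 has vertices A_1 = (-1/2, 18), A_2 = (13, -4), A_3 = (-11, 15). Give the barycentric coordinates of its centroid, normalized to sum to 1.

(1/3, 1/3, 1/3)

The centroid is the average of the vertices, so each weight is 1/3.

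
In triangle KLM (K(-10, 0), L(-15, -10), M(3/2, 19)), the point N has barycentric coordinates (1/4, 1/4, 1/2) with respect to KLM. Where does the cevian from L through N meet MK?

(-7/3, 38/3)

Line LN meets MK where the L-coordinate vanishes; zeroing N's L-weight and renormalizing leaves M, K-weights 1/2 : 1/4 → (2/3, 1/3).
So J = (2/3)·M + (1/3)·K = (-7/3, 38/3).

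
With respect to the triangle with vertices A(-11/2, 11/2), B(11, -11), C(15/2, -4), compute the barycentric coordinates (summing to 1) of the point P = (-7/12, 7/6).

Signed area of the reference triangle: [ABC] = ½·((-11/2)·(-11−(-4)) + 11·(-4−(11/2)) + (15/2)·(11/2−(-11))) = ½·(77/2 − 209/2 + 495/4) = 231/8.
[PBC] = ½·((-7/12)·(-11−(-4)) + 11·(-4−(7/6)) + (15/2)·(7/6−(-11))) = ½·(49/12 − 341/6 + 365/4) = 77/4, so the A-coordinate is (77/4)/(231/8) = 2/3.
[APC] = ½·((-11/2)·(7/6−(-4)) + (-7/12)·(-4−(11/2)) + (15/2)·(11/2−(7/6))) = ½·(-341/12 + 133/24 + 65/2) = 77/16, so the B-coordinate is 1/6.
[ABP] = ½·((-11/2)·(-11−(7/6)) + 11·(7/6−(11/2)) + (-7/12)·(11/2−(-11))) = ½·(803/12 − 143/3 − 77/8) = 77/16, so the C-coordinate is 1/6.
Check: 2/3 + 1/6 + 1/6 = 1.

(2/3, 1/6, 1/6)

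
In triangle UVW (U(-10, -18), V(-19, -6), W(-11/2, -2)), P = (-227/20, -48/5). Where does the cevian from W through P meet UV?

(-97/7, -90/7)

Barycentric coordinates of P with respect to UVW: (2/5, 3/10, 3/10).
On side UV the W-coordinate is zero; dropping P's W-weight 3/10 and renormalizing the remaining 2/5 : 3/10 gives weights 4/7, 3/7 on U, V.
Q = (4/7)·(-10, -18) + (3/7)·(-19, -6) = (-97/7, -90/7).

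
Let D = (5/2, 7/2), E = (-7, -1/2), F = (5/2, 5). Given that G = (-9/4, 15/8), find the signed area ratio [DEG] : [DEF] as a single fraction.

[DEF] = ½·((5/2)·(-1/2−5) + (-7)·(5−(7/2)) + (5/2)·(7/2−(-1/2))) = ½·(-55/4 − 21/2 + 10) = -57/8.
[DEG] = ½·((5/2)·(-1/2−(15/8)) + (-7)·(15/8−(7/2)) + (-9/4)·(7/2−(-1/2))) = ½·(-95/16 + 91/8 − 9) = -57/32, so the ratio is (-57/32)/(-57/8) = 1/4.

1/4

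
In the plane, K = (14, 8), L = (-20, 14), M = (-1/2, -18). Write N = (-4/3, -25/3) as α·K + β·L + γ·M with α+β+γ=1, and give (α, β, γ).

Signed area of the reference triangle: [KLM] = ½·(14·(14−(-18)) + (-20)·(-18−8) + (-1/2)·(8−14)) = ½·(448 + 520 + 3) = 971/2.
[NLM] = ½·((-4/3)·(14−(-18)) + (-20)·(-18−(-25/3)) + (-1/2)·(-25/3−14)) = ½·(-128/3 + 580/3 + 67/6) = 971/12, so the K-coordinate is (971/12)/(971/2) = 1/6.
[KNM] = ½·(14·(-25/3−(-18)) + (-4/3)·(-18−8) + (-1/2)·(8−(-25/3))) = ½·(406/3 + 104/3 − 49/6) = 971/12, so the L-coordinate is 1/6.
[KLN] = ½·(14·(14−(-25/3)) + (-20)·(-25/3−8) + (-4/3)·(8−14)) = ½·(938/3 + 980/3 + 8) = 971/3, so the M-coordinate is 2/3.
Check: 1/6 + 1/6 + 2/3 = 1.

(1/6, 1/6, 2/3)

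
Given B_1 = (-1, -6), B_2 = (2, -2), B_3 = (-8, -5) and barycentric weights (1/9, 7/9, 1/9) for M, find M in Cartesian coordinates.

(5/9, -25/9)

M = (1/9)·B_1 + (7/9)·B_2 + (1/9)·B_3.
x-coordinate: (1/9)·(-1) + (7/9)·2 + (1/9)·(-8) = 5/9.
y-coordinate: (1/9)·(-6) + (7/9)·(-2) + (1/9)·(-5) = -25/9.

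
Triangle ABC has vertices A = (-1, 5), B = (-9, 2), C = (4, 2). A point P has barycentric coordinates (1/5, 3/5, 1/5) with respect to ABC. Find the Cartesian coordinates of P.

P = (1/5)·A + (3/5)·B + (1/5)·C.
x-coordinate: (1/5)·(-1) + (3/5)·(-9) + (1/5)·4 = -24/5.
y-coordinate: (1/5)·5 + (3/5)·2 + (1/5)·2 = 13/5.

(-24/5, 13/5)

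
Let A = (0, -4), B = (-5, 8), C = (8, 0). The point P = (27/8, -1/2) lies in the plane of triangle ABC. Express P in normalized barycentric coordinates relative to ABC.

Signed area of the reference triangle: [ABC] = ½·(0·(8−0) + (-5)·(0−(-4)) + 8·(-4−8)) = ½·(0 − 20 − 96) = -58.
[PBC] = ½·((27/8)·(8−0) + (-5)·(0−(-1/2)) + 8·(-1/2−8)) = ½·(27 − 5/2 − 68) = -87/4, so the A-coordinate is (-87/4)/(-58) = 3/8.
[APC] = ½·(0·(-1/2−0) + (27/8)·(0−(-4)) + 8·(-4−(-1/2))) = ½·(0 + 27/2 − 28) = -29/4, so the B-coordinate is 1/8.
[ABP] = ½·(0·(8−(-1/2)) + (-5)·(-1/2−(-4)) + (27/8)·(-4−8)) = ½·(0 − 35/2 − 81/2) = -29, so the C-coordinate is 1/2.

(3/8, 1/8, 1/2)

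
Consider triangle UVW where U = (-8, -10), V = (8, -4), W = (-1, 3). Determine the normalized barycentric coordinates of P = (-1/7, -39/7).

Signed area of the reference triangle: [UVW] = ½·((-8)·(-4−3) + 8·(3−(-10)) + (-1)·(-10−(-4))) = ½·(56 + 104 + 6) = 83.
[PVW] = ½·((-1/7)·(-4−3) + 8·(3−(-39/7)) + (-1)·(-39/7−(-4))) = ½·(1 + 480/7 + 11/7) = 249/7, so the U-coordinate is (249/7)/83 = 3/7.
[UPW] = ½·((-8)·(-39/7−3) + (-1/7)·(3−(-10)) + (-1)·(-10−(-39/7))) = ½·(480/7 − 13/7 + 31/7) = 249/7, so the V-coordinate is 3/7.
[UVP] = ½·((-8)·(-4−(-39/7)) + 8·(-39/7−(-10)) + (-1/7)·(-10−(-4))) = ½·(-88/7 + 248/7 + 6/7) = 83/7, so the W-coordinate is 1/7.

(3/7, 3/7, 1/7)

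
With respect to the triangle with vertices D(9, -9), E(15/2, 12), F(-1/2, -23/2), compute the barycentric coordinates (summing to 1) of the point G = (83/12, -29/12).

(1/2, 1/3, 1/6)

Signed area of the reference triangle: [DEF] = ½·(9·(12−(-23/2)) + (15/2)·(-23/2−(-9)) + (-1/2)·(-9−12)) = ½·(423/2 − 75/4 + 21/2) = 813/8.
[GEF] = ½·((83/12)·(12−(-23/2)) + (15/2)·(-23/2−(-29/12)) + (-1/2)·(-29/12−12)) = ½·(3901/24 − 545/8 + 173/24) = 813/16, so the D-coordinate is (813/16)/(813/8) = 1/2.
[DGF] = ½·(9·(-29/12−(-23/2)) + (83/12)·(-23/2−(-9)) + (-1/2)·(-9−(-29/12))) = ½·(327/4 − 415/24 + 79/24) = 271/8, so the E-coordinate is 1/3.
[DEG] = ½·(9·(12−(-29/12)) + (15/2)·(-29/12−(-9)) + (83/12)·(-9−12)) = ½·(519/4 + 395/8 − 581/4) = 271/16, so the F-coordinate is 1/6.
Check: 1/2 + 1/3 + 1/6 = 1.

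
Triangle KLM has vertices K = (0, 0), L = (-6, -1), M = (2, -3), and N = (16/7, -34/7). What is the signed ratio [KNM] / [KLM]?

[KLM] = ½·(0·(-1−(-3)) + (-6)·(-3−0) + 2·(0−(-1))) = ½·(0 + 18 + 2) = 10.
[KNM] = ½·(0·(-34/7−(-3)) + (16/7)·(-3−0) + 2·(0−(-34/7))) = ½·(0 − 48/7 + 68/7) = 10/7, so the ratio is (10/7)/10 = 1/7.

1/7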